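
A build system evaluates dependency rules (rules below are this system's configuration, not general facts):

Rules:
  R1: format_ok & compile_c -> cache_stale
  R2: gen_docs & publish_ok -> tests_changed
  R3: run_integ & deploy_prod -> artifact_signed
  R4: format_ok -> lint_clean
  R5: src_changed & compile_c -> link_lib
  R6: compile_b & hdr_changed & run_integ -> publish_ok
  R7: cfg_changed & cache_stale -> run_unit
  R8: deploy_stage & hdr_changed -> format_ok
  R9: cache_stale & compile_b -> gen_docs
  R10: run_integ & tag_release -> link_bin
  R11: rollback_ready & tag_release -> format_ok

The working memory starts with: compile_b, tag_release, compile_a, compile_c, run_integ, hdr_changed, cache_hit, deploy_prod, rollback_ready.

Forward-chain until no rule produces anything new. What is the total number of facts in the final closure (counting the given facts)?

Round 1 — R3, R6, R10, R11, derive artifact_signed, publish_ok, link_bin, format_ok.
Round 2 — R1, R4, derive cache_stale, lint_clean.
Round 3 — R9, derive gen_docs.
Round 4 — R2, derive tests_changed.
Closure: {artifact_signed, cache_hit, cache_stale, compile_a, compile_b, compile_c, deploy_prod, format_ok, gen_docs, hdr_changed, link_bin, lint_clean, publish_ok, rollback_ready, run_integ, tag_release, tests_changed} — 17 facts.

17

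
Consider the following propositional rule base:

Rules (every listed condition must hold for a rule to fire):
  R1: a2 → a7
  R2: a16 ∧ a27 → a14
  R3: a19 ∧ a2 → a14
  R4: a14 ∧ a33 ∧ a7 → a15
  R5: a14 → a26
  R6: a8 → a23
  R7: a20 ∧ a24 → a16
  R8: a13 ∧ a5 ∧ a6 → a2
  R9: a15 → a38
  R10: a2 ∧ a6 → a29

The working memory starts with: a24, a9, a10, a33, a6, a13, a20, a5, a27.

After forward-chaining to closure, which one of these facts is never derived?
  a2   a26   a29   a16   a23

Round 1 fires R7, R8, giving a16, a2.
Round 2 fires R1, R2, R10, giving a7, a14, a29.
Round 3 fires R4, R5, giving a15, a26.
Round 4 fires R9, giving a38.
Derived: a29 (round 2), a16 (round 1), a26 (round 3), a2 (round 1). a23 never appears in any round.

a23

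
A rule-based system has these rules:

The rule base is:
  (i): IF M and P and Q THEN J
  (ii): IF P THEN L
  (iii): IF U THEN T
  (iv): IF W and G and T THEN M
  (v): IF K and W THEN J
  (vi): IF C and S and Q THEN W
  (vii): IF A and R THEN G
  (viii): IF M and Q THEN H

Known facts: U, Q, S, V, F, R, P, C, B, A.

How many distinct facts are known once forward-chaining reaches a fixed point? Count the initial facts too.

[1] (ii) [IF P THEN L]; (iii) [IF U THEN T]; (vi) [IF C and S and Q THEN W]; (vii) [IF A and R THEN G]. ⇒ new: L, T, W, G.
[2] (iv) [IF W and G and T THEN M]. ⇒ new: M.
[3] (i) [IF M and P and Q THEN J]; (viii) [IF M and Q THEN H]. ⇒ new: J, H.
Closure: {A, B, C, F, G, H, J, L, M, P, Q, R, S, T, U, V, W} — 17 facts.

17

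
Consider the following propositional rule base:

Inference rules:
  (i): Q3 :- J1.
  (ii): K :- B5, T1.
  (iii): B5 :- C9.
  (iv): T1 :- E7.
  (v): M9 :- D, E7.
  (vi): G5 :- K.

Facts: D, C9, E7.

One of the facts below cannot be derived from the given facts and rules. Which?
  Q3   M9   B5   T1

Round 1: (iii) [B5 :- C9.]; (iv) [T1 :- E7.]; (v) [M9 :- D, E7.]. Adds B5, T1, M9.
Round 2: (ii) [K :- B5, T1.]. Adds K.
Round 3: (vi) [G5 :- K.]. Adds G5.
Derived: T1 (round 1), B5 (round 1), M9 (round 1). Q3 never appears in any round.

Q3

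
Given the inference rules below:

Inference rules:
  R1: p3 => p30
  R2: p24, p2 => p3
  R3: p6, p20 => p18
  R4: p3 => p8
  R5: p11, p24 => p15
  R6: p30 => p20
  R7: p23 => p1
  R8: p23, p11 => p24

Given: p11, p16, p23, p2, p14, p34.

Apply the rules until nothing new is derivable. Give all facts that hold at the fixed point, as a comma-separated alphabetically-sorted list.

Round 1 fires R7, R8, giving p1, p24.
Round 2 fires R2, R5, giving p3, p15.
Round 3 fires R1, R4, giving p30, p8.
Round 4 fires R6, giving p20.

p1, p11, p14, p15, p16, p2, p20, p23, p24, p3, p30, p34, p8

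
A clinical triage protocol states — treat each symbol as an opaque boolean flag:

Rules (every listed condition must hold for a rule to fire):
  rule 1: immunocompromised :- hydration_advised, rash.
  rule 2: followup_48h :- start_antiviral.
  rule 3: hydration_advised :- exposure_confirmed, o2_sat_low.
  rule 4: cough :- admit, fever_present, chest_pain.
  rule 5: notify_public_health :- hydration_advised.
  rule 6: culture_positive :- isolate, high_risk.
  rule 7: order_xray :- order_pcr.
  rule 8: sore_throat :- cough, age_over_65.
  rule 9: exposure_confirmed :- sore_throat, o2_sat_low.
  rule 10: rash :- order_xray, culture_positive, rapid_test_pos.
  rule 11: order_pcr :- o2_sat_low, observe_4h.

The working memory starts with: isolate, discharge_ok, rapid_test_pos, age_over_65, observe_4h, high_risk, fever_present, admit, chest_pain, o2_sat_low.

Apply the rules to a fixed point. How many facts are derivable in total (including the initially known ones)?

20

[1] rule 4 [cough :- admit, fever_present, chest_pain.]; rule 6 [culture_positive :- isolate, high_risk.]; rule 11 [order_pcr :- o2_sat_low, observe_4h.]. ⇒ new: cough, culture_positive, order_pcr.
[2] rule 7 [order_xray :- order_pcr.]; rule 8 [sore_throat :- cough, age_over_65.]. ⇒ new: order_xray, sore_throat.
[3] rule 9 [exposure_confirmed :- sore_throat, o2_sat_low.]; rule 10 [rash :- order_xray, culture_positive, rapid_test_pos.]. ⇒ new: exposure_confirmed, rash.
[4] rule 3 [hydration_advised :- exposure_confirmed, o2_sat_low.]. ⇒ new: hydration_advised.
[5] rule 1 [immunocompromised :- hydration_advised, rash.]; rule 5 [notify_public_health :- hydration_advised.]. ⇒ new: immunocompromised, notify_public_health.
Closure: {admit, age_over_65, chest_pain, cough, culture_positive, discharge_ok, exposure_confirmed, fever_present, high_risk, hydration_advised, immunocompromised, isolate, notify_public_health, o2_sat_low, observe_4h, order_pcr, order_xray, rapid_test_pos, rash, sore_throat} — 20 facts.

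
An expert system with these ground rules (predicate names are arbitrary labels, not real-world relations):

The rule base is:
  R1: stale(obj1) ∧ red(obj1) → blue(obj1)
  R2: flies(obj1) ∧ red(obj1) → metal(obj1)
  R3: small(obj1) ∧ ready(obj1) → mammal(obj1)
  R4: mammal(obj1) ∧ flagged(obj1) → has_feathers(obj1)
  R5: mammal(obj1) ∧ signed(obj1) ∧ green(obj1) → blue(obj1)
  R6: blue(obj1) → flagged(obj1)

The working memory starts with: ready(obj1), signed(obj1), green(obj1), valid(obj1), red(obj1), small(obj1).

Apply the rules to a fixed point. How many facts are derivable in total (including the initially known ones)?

10

Round 1: R3 [small(obj1) ∧ ready(obj1) → mammal(obj1)]. New: mammal(obj1).
Round 2: R5 [mammal(obj1) ∧ signed(obj1) ∧ green(obj1) → blue(obj1)]. New: blue(obj1).
Round 3: R6 [blue(obj1) → flagged(obj1)]. New: flagged(obj1).
Round 4: R4 [mammal(obj1) ∧ flagged(obj1) → has_feathers(obj1)]. New: has_feathers(obj1).
Closure: {blue(obj1), flagged(obj1), green(obj1), has_feathers(obj1), mammal(obj1), ready(obj1), red(obj1), signed(obj1), small(obj1), valid(obj1)} — 10 facts.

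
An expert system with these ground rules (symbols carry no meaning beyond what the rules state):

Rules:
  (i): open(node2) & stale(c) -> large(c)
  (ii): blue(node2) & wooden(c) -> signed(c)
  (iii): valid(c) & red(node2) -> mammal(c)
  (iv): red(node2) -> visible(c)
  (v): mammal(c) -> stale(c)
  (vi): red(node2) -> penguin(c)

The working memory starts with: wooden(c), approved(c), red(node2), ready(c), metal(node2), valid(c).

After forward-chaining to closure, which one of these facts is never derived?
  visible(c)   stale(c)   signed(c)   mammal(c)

signed(c)

Round 1 — (iii), (iv), (vi), derive mammal(c), visible(c), penguin(c).
Round 2 — (v), derive stale(c).
Derived: stale(c) (round 2), visible(c) (round 1), mammal(c) (round 1). signed(c) never appears in any round.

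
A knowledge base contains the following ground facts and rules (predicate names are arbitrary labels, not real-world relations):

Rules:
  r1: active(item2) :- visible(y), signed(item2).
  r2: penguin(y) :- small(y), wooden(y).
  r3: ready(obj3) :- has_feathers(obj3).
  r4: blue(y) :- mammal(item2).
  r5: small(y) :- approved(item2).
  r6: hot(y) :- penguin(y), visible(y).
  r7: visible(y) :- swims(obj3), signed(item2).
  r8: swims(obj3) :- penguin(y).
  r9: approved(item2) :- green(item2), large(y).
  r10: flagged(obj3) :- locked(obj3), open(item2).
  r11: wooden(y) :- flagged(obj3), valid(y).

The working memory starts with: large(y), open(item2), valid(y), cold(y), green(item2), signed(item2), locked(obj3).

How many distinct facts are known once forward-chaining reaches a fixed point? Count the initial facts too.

16

Round 1 — r9, r10, derive approved(item2), flagged(obj3).
Round 2 — r5, r11, derive small(y), wooden(y).
Round 3 — r2, derive penguin(y).
Round 4 — r8, derive swims(obj3).
Round 5 — r7, derive visible(y).
Round 6 — r1, r6, derive active(item2), hot(y).
Closure: {active(item2), approved(item2), cold(y), flagged(obj3), green(item2), hot(y), large(y), locked(obj3), open(item2), penguin(y), signed(item2), small(y), swims(obj3), valid(y), visible(y), wooden(y)} — 16 facts.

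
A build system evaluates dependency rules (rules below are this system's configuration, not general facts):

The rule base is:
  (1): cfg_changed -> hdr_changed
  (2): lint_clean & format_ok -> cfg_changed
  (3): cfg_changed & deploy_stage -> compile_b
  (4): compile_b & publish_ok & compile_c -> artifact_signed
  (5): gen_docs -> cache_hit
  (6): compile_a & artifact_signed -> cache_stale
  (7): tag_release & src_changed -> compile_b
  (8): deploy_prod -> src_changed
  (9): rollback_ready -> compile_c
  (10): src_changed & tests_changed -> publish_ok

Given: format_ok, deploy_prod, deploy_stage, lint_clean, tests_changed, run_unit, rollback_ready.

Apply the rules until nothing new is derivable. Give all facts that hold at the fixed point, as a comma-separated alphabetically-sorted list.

Round 1 fires (2), (8), (9), giving cfg_changed, src_changed, compile_c.
Round 2 fires (1), (3), (10), giving hdr_changed, compile_b, publish_ok.
Round 3 fires (4), giving artifact_signed.

artifact_signed, cfg_changed, compile_b, compile_c, deploy_prod, deploy_stage, format_ok, hdr_changed, lint_clean, publish_ok, rollback_ready, run_unit, src_changed, tests_changed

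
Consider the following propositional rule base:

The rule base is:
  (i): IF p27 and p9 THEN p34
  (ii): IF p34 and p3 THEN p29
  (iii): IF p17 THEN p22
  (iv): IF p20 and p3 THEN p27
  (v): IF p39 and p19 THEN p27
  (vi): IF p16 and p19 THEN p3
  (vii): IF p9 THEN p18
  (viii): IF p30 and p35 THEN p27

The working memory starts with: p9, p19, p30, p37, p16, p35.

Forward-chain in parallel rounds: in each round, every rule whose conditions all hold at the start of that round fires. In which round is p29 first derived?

3

Round 1: (vi) [IF p16 and p19 THEN p3]; (vii) [IF p9 THEN p18]; (viii) [IF p30 and p35 THEN p27]. Adds p3, p18, p27.
Round 2: (i) [IF p27 and p9 THEN p34]. Adds p34.
Round 3: (ii) [IF p34 and p3 THEN p29]. Adds p29.
p29 first appears in round 3.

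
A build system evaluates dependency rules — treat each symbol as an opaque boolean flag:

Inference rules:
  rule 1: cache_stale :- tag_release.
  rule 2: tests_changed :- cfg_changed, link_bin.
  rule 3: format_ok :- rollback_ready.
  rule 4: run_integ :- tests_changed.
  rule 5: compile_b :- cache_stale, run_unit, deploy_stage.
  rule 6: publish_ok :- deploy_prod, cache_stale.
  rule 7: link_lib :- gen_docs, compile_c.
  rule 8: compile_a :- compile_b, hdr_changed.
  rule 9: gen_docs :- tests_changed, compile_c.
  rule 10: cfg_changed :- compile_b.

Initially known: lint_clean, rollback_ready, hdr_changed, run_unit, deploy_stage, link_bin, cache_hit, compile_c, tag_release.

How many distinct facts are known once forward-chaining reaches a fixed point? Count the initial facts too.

18

Round 1: rule 1 [cache_stale :- tag_release.]; rule 3 [format_ok :- rollback_ready.]. New: cache_stale, format_ok.
Round 2: rule 5 [compile_b :- cache_stale, run_unit, deploy_stage.]. New: compile_b.
Round 3: rule 8 [compile_a :- compile_b, hdr_changed.]; rule 10 [cfg_changed :- compile_b.]. New: compile_a, cfg_changed.
Round 4: rule 2 [tests_changed :- cfg_changed, link_bin.]. New: tests_changed.
Round 5: rule 4 [run_integ :- tests_changed.]; rule 9 [gen_docs :- tests_changed, compile_c.]. New: run_integ, gen_docs.
Round 6: rule 7 [link_lib :- gen_docs, compile_c.]. New: link_lib.
Closure: {cache_hit, cache_stale, cfg_changed, compile_a, compile_b, compile_c, deploy_stage, format_ok, gen_docs, hdr_changed, link_bin, link_lib, lint_clean, rollback_ready, run_integ, run_unit, tag_release, tests_changed} — 18 facts.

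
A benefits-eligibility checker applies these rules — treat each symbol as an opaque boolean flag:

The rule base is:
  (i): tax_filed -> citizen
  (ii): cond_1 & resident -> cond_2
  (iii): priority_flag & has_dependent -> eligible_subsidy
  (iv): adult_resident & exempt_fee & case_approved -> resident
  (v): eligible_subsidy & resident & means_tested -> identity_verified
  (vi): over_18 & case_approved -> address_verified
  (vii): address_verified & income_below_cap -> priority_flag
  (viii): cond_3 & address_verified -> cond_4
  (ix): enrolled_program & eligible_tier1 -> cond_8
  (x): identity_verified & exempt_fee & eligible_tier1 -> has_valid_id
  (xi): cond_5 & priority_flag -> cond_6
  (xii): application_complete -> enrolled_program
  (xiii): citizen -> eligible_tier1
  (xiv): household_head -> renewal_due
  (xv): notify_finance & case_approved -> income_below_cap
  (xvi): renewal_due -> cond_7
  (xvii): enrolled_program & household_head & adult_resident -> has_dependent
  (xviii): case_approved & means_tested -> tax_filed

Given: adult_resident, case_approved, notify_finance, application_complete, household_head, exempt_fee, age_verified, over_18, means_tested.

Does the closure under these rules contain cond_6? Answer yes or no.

Round 1: (iv) [adult_resident & exempt_fee & case_approved -> resident]; (vi) [over_18 & case_approved -> address_verified]; (xii) [application_complete -> enrolled_program]; (xiv) [household_head -> renewal_due]; (xv) [notify_finance & case_approved -> income_below_cap]; (xviii) [case_approved & means_tested -> tax_filed]. New: resident, address_verified, enrolled_program, renewal_due, income_below_cap, tax_filed.
Round 2: (i) [tax_filed -> citizen]; (vii) [address_verified & income_below_cap -> priority_flag]; (xvi) [renewal_due -> cond_7]; (xvii) [enrolled_program & household_head & adult_resident -> has_dependent]. New: citizen, priority_flag, cond_7, has_dependent.
Round 3: (iii) [priority_flag & has_dependent -> eligible_subsidy]; (xiii) [citizen -> eligible_tier1]. New: eligible_subsidy, eligible_tier1.
Round 4: (v) [eligible_subsidy & resident & means_tested -> identity_verified]; (ix) [enrolled_program & eligible_tier1 -> cond_8]. New: identity_verified, cond_8.
Round 5: (x) [identity_verified & exempt_fee & eligible_tier1 -> has_valid_id]. New: has_valid_id.
Fixed point reached. cond_6 is concluded only by (xi); (xi) needs cond_5 (never derived).

no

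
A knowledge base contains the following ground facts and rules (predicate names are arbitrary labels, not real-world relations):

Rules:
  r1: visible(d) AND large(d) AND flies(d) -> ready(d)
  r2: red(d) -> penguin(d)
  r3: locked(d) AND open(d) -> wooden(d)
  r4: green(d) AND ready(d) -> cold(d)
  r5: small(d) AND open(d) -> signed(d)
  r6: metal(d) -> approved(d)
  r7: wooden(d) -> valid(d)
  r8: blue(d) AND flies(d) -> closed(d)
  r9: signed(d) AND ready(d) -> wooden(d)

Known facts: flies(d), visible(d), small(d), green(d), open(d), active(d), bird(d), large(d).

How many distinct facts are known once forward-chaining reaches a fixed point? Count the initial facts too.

13

Round 1 — r1, r5, derive ready(d), signed(d).
Round 2 — r4, r9, derive cold(d), wooden(d).
Round 3 — r7, derive valid(d).
Closure: {active(d), bird(d), cold(d), flies(d), green(d), large(d), open(d), ready(d), signed(d), small(d), valid(d), visible(d), wooden(d)} — 13 facts.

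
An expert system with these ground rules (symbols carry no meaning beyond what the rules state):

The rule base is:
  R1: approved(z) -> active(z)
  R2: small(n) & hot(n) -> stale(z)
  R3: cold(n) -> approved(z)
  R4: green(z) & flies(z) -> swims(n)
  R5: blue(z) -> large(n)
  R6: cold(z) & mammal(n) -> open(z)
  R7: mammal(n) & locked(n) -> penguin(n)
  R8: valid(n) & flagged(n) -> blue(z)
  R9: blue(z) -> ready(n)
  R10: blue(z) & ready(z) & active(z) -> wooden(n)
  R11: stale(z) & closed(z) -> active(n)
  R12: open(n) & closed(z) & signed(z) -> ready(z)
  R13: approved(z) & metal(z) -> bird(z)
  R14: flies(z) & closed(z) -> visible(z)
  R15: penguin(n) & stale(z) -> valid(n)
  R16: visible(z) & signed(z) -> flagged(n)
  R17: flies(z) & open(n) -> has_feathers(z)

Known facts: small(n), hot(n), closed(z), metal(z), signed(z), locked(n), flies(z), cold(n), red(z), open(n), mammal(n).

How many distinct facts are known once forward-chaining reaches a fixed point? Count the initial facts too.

Round 1 — R2, R3, R7, R12, R14, R17, derive stale(z), approved(z), penguin(n), ready(z), visible(z), has_feathers(z).
Round 2 — R1, R11, R13, R15, R16, derive active(z), active(n), bird(z), valid(n), flagged(n).
Round 3 — R8, derive blue(z).
Round 4 — R5, R9, R10, derive large(n), ready(n), wooden(n).
Closure: {active(n), active(z), approved(z), bird(z), blue(z), closed(z), cold(n), flagged(n), flies(z), has_feathers(z), hot(n), large(n), locked(n), mammal(n), metal(z), open(n), penguin(n), ready(n), ready(z), red(z), signed(z), small(n), stale(z), valid(n), visible(z), wooden(n)} — 26 facts.

26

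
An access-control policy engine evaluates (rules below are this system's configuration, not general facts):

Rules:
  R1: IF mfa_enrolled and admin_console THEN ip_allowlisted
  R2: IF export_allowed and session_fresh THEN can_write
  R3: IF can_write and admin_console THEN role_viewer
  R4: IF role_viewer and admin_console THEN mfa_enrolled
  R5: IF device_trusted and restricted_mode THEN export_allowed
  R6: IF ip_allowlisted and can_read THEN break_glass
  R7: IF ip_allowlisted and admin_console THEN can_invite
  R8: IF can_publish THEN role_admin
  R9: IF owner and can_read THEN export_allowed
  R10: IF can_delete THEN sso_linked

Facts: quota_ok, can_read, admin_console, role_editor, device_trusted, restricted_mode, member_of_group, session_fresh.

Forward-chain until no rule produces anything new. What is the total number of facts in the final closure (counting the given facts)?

15

[1] R5 [IF device_trusted and restricted_mode THEN export_allowed]. ⇒ new: export_allowed.
[2] R2 [IF export_allowed and session_fresh THEN can_write]. ⇒ new: can_write.
[3] R3 [IF can_write and admin_console THEN role_viewer]. ⇒ new: role_viewer.
[4] R4 [IF role_viewer and admin_console THEN mfa_enrolled]. ⇒ new: mfa_enrolled.
[5] R1 [IF mfa_enrolled and admin_console THEN ip_allowlisted]. ⇒ new: ip_allowlisted.
[6] R6 [IF ip_allowlisted and can_read THEN break_glass]; R7 [IF ip_allowlisted and admin_console THEN can_invite]. ⇒ new: break_glass, can_invite.
Closure: {admin_console, break_glass, can_invite, can_read, can_write, device_trusted, export_allowed, ip_allowlisted, member_of_group, mfa_enrolled, quota_ok, restricted_mode, role_editor, role_viewer, session_fresh} — 15 facts.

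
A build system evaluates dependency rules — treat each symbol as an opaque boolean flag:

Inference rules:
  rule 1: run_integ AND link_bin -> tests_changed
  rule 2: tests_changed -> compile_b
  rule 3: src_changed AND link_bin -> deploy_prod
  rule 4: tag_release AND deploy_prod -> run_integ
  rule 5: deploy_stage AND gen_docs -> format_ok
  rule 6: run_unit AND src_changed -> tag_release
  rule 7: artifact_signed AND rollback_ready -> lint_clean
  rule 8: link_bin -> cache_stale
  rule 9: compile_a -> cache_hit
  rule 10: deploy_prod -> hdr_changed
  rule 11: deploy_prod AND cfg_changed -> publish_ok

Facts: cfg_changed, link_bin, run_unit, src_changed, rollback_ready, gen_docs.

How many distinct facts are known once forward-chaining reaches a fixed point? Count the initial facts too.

14

Round 1: rule 3 [src_changed AND link_bin -> deploy_prod]; rule 6 [run_unit AND src_changed -> tag_release]; rule 8 [link_bin -> cache_stale]. Adds deploy_prod, tag_release, cache_stale.
Round 2: rule 4 [tag_release AND deploy_prod -> run_integ]; rule 10 [deploy_prod -> hdr_changed]; rule 11 [deploy_prod AND cfg_changed -> publish_ok]. Adds run_integ, hdr_changed, publish_ok.
Round 3: rule 1 [run_integ AND link_bin -> tests_changed]. Adds tests_changed.
Round 4: rule 2 [tests_changed -> compile_b]. Adds compile_b.
Closure: {cache_stale, cfg_changed, compile_b, deploy_prod, gen_docs, hdr_changed, link_bin, publish_ok, rollback_ready, run_integ, run_unit, src_changed, tag_release, tests_changed} — 14 facts.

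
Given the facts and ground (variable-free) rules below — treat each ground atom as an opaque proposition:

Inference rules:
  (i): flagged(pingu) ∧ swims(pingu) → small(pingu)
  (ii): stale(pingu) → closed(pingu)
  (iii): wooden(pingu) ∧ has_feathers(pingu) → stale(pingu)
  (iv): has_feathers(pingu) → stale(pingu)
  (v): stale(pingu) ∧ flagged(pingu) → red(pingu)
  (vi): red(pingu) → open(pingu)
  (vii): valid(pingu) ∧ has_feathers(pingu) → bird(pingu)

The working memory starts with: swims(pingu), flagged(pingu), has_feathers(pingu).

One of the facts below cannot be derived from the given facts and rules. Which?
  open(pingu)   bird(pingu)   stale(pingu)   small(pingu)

bird(pingu)

Round 1 — (i), (iv), derive small(pingu), stale(pingu).
Round 2 — (ii), (v), derive closed(pingu), red(pingu).
Round 3 — (vi), derive open(pingu).
Derived: stale(pingu) (round 1), small(pingu) (round 1), open(pingu) (round 3). bird(pingu) never appears in any round.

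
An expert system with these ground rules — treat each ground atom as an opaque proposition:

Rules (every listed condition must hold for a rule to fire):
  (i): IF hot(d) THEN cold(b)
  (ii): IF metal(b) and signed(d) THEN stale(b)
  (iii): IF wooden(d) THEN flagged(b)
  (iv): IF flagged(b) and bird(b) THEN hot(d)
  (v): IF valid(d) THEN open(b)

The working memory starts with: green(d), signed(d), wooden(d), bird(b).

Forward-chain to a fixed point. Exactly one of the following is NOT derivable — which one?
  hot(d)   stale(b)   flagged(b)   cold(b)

stale(b)

Round 1 — (iii), derive flagged(b).
Round 2 — (iv), derive hot(d).
Round 3 — (i), derive cold(b).
Derived: cold(b) (round 3), flagged(b) (round 1), hot(d) (round 2). stale(b) never appears in any round.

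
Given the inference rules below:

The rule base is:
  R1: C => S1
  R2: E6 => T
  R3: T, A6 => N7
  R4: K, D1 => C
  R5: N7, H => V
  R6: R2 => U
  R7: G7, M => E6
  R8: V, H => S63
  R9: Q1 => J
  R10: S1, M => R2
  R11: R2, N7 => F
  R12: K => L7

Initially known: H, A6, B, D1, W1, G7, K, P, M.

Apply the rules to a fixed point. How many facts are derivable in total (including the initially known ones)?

20

Round 1: R4 [K, D1 => C]; R7 [G7, M => E6]; R12 [K => L7]. Adds C, E6, L7.
Round 2: R1 [C => S1]; R2 [E6 => T]. Adds S1, T.
Round 3: R3 [T, A6 => N7]; R10 [S1, M => R2]. Adds N7, R2.
Round 4: R5 [N7, H => V]; R6 [R2 => U]; R11 [R2, N7 => F]. Adds V, U, F.
Round 5: R8 [V, H => S63]. Adds S63.
Closure: {A6, B, C, D1, E6, F, G7, H, K, L7, M, N7, P, R2, S1, S63, T, U, V, W1} — 20 facts.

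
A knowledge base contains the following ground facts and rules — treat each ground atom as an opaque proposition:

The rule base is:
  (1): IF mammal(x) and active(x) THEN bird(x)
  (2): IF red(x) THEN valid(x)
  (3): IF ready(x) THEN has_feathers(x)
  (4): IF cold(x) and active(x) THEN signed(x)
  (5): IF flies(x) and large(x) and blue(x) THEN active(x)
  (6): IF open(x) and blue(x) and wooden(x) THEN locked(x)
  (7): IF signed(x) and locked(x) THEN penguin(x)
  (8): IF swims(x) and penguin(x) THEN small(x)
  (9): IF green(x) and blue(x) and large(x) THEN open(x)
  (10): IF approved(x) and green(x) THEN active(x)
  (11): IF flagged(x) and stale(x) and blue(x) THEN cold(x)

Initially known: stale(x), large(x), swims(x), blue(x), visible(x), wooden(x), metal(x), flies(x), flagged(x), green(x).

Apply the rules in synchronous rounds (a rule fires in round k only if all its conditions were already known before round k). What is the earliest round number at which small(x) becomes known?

Round 1 fires (5), (9), (11), giving active(x), open(x), cold(x).
Round 2 fires (4), (6), giving signed(x), locked(x).
Round 3 fires (7), giving penguin(x).
Round 4 fires (8), giving small(x).
small(x) first appears in round 4.

4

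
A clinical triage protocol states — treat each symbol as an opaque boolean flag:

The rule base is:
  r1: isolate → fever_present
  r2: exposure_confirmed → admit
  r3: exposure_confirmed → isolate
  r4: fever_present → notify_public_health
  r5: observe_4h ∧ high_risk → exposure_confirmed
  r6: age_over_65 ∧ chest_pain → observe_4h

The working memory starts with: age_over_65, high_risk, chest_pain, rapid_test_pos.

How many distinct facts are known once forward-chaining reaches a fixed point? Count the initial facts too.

Round 1 fires r6, giving observe_4h.
Round 2 fires r5, giving exposure_confirmed.
Round 3 fires r2, r3, giving admit, isolate.
Round 4 fires r1, giving fever_present.
Round 5 fires r4, giving notify_public_health.
Closure: {admit, age_over_65, chest_pain, exposure_confirmed, fever_present, high_risk, isolate, notify_public_health, observe_4h, rapid_test_pos} — 10 facts.

10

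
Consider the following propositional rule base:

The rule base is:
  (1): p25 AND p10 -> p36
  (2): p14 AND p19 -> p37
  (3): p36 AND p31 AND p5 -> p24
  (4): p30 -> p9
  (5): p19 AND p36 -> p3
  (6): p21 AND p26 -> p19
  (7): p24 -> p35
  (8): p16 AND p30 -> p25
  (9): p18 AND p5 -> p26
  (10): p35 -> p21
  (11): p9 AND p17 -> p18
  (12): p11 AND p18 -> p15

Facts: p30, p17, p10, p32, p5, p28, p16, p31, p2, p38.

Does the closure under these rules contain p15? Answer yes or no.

no

Round 1: (4) [p30 -> p9]; (8) [p16 AND p30 -> p25]. Adds p9, p25.
Round 2: (1) [p25 AND p10 -> p36]; (11) [p9 AND p17 -> p18]. Adds p36, p18.
Round 3: (3) [p36 AND p31 AND p5 -> p24]; (9) [p18 AND p5 -> p26]. Adds p24, p26.
Round 4: (7) [p24 -> p35]. Adds p35.
Round 5: (10) [p35 -> p21]. Adds p21.
Round 6: (6) [p21 AND p26 -> p19]. Adds p19.
Round 7: (5) [p19 AND p36 -> p3]. Adds p3.
Fixed point reached. p15 is concluded only by (12); (12) needs p11 (never derived).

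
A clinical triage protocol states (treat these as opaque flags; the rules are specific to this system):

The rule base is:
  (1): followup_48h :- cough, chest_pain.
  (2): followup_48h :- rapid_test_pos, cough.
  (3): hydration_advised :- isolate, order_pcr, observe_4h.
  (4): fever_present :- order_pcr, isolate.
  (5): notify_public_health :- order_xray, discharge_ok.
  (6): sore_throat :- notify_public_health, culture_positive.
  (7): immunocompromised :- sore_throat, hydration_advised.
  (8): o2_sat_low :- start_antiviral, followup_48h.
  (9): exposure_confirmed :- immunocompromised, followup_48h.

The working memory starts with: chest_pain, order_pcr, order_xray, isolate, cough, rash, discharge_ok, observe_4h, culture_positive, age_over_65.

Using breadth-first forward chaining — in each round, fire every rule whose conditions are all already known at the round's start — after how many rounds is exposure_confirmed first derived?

4

Round 1 — (1), (3), (4), (5), derive followup_48h, hydration_advised, fever_present, notify_public_health.
Round 2 — (6), derive sore_throat.
Round 3 — (7), derive immunocompromised.
Round 4 — (9), derive exposure_confirmed.
exposure_confirmed first appears in round 4.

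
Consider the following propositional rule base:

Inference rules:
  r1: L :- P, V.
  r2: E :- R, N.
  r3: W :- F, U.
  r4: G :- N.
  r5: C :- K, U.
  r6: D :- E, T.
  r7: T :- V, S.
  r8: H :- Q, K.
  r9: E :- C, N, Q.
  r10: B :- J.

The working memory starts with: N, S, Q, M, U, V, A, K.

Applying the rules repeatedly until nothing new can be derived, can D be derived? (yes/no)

yes

[1] r4 [G :- N.]; r5 [C :- K, U.]; r7 [T :- V, S.]; r8 [H :- Q, K.]. ⇒ new: G, C, T, H.
[2] r9 [E :- C, N, Q.]. ⇒ new: E.
[3] r6 [D :- E, T.]. ⇒ new: D.
D appears in round 3, so it is derivable.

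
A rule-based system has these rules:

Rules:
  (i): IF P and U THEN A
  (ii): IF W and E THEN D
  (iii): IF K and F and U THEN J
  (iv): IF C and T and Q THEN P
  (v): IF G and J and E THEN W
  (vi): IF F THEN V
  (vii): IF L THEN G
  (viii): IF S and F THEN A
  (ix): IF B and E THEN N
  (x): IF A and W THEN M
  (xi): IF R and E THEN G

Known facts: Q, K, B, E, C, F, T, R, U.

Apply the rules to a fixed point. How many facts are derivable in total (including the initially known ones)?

Round 1 fires (iii), (iv), (vi), (ix), (xi), giving J, P, V, N, G.
Round 2 fires (i), (v), giving A, W.
Round 3 fires (ii), (x), giving D, M.
Closure: {A, B, C, D, E, F, G, J, K, M, N, P, Q, R, T, U, V, W} — 18 facts.

18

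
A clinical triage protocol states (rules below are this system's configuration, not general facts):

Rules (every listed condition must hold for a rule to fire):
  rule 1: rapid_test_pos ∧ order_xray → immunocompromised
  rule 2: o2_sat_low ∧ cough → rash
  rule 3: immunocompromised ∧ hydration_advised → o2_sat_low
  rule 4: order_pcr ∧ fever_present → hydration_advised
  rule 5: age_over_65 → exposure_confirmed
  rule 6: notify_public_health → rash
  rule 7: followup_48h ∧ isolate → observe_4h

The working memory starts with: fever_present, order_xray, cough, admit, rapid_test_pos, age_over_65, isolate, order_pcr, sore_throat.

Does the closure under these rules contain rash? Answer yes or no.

Round 1 — rule 1, rule 4, rule 5, derive immunocompromised, hydration_advised, exposure_confirmed.
Round 2 — rule 3, derive o2_sat_low.
Round 3 — rule 2, derive rash.
rash appears in round 3, so it is derivable.

yes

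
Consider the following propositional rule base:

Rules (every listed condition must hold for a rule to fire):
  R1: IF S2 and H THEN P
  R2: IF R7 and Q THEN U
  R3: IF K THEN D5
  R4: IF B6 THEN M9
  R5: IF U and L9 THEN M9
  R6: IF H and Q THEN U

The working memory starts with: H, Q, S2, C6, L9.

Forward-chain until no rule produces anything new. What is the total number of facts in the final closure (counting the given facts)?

8

Round 1: R1 [IF S2 and H THEN P]; R6 [IF H and Q THEN U]. Adds P, U.
Round 2: R5 [IF U and L9 THEN M9]. Adds M9.
Closure: {C6, H, L9, M9, P, Q, S2, U} — 8 facts.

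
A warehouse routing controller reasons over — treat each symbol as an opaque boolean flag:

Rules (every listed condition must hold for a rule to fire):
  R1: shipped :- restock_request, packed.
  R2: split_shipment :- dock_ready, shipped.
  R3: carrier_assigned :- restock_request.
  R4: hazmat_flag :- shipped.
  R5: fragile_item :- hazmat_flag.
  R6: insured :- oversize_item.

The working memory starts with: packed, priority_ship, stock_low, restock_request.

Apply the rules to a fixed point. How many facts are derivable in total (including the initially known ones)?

8

Round 1 — R1, R3, derive shipped, carrier_assigned.
Round 2 — R4, derive hazmat_flag.
Round 3 — R5, derive fragile_item.
Closure: {carrier_assigned, fragile_item, hazmat_flag, packed, priority_ship, restock_request, shipped, stock_low} — 8 facts.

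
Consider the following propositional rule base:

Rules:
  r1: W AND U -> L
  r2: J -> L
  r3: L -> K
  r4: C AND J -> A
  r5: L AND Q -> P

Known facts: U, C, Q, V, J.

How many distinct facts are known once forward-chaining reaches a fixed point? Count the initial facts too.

Round 1: r2 [J -> L]; r4 [C AND J -> A]. Adds L, A.
Round 2: r3 [L -> K]; r5 [L AND Q -> P]. Adds K, P.
Closure: {A, C, J, K, L, P, Q, U, V} — 9 facts.

9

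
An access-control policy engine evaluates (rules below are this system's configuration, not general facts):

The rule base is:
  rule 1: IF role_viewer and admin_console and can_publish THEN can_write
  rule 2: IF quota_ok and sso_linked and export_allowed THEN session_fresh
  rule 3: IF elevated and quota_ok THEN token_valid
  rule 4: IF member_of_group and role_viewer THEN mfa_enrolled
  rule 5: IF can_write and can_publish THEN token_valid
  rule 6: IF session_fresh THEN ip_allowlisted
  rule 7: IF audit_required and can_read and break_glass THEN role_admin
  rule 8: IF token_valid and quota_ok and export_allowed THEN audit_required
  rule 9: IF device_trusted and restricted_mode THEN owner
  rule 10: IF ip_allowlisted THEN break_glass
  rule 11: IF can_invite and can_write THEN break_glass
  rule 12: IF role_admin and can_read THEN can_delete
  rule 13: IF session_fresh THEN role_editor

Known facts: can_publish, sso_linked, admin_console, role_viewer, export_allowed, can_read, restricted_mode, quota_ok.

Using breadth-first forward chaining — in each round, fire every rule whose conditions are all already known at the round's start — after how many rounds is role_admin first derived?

4

Round 1: rule 1 [IF role_viewer and admin_console and can_publish THEN can_write]; rule 2 [IF quota_ok and sso_linked and export_allowed THEN session_fresh]. Adds can_write, session_fresh.
Round 2: rule 5 [IF can_write and can_publish THEN token_valid]; rule 6 [IF session_fresh THEN ip_allowlisted]; rule 13 [IF session_fresh THEN role_editor]. Adds token_valid, ip_allowlisted, role_editor.
Round 3: rule 8 [IF token_valid and quota_ok and export_allowed THEN audit_required]; rule 10 [IF ip_allowlisted THEN break_glass]. Adds audit_required, break_glass.
Round 4: rule 7 [IF audit_required and can_read and break_glass THEN role_admin]. Adds role_admin.
role_admin first appears in round 4.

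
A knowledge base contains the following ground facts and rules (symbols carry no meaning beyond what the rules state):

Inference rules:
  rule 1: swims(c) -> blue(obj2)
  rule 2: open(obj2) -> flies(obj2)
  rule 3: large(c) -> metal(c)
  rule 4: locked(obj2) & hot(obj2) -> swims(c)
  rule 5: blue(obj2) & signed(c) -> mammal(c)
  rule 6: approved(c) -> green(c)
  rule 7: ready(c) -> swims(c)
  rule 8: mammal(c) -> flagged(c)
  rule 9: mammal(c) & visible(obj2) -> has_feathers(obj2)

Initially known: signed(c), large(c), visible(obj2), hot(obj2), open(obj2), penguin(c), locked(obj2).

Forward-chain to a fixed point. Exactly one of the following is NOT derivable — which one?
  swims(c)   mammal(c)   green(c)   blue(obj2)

Round 1 fires rule 2, rule 3, rule 4, giving flies(obj2), metal(c), swims(c).
Round 2 fires rule 1, giving blue(obj2).
Round 3 fires rule 5, giving mammal(c).
Round 4 fires rule 8, rule 9, giving flagged(c), has_feathers(obj2).
Derived: blue(obj2) (round 2), swims(c) (round 1), mammal(c) (round 3). green(c) never appears in any round.

green(c)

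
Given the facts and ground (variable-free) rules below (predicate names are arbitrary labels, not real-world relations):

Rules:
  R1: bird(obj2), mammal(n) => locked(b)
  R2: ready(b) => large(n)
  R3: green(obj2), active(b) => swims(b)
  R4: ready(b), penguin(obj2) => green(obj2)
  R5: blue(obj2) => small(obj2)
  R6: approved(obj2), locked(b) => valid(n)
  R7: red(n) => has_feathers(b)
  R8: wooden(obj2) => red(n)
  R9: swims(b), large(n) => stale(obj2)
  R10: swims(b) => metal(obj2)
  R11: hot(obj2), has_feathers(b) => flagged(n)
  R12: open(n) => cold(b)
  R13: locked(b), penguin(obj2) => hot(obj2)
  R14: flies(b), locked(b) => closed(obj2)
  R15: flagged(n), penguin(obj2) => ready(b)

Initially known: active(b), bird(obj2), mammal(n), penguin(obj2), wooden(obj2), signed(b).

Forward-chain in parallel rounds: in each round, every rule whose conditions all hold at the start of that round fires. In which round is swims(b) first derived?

6

Round 1 fires R1, R8, giving locked(b), red(n).
Round 2 fires R7, R13, giving has_feathers(b), hot(obj2).
Round 3 fires R11, giving flagged(n).
Round 4 fires R15, giving ready(b).
Round 5 fires R2, R4, giving large(n), green(obj2).
Round 6 fires R3, giving swims(b).
swims(b) first appears in round 6.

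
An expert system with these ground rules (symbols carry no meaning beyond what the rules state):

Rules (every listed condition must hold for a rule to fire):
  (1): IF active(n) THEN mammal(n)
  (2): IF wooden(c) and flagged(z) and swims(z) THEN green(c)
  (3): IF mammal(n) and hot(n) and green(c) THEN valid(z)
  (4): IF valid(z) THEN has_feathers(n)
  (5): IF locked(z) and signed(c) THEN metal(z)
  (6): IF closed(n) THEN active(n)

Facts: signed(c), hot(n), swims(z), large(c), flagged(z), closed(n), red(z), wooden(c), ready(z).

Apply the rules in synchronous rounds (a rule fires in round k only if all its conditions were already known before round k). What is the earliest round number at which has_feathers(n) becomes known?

Round 1: (2) [IF wooden(c) and flagged(z) and swims(z) THEN green(c)]; (6) [IF closed(n) THEN active(n)]. Adds green(c), active(n).
Round 2: (1) [IF active(n) THEN mammal(n)]. Adds mammal(n).
Round 3: (3) [IF mammal(n) and hot(n) and green(c) THEN valid(z)]. Adds valid(z).
Round 4: (4) [IF valid(z) THEN has_feathers(n)]. Adds has_feathers(n).
has_feathers(n) first appears in round 4.

4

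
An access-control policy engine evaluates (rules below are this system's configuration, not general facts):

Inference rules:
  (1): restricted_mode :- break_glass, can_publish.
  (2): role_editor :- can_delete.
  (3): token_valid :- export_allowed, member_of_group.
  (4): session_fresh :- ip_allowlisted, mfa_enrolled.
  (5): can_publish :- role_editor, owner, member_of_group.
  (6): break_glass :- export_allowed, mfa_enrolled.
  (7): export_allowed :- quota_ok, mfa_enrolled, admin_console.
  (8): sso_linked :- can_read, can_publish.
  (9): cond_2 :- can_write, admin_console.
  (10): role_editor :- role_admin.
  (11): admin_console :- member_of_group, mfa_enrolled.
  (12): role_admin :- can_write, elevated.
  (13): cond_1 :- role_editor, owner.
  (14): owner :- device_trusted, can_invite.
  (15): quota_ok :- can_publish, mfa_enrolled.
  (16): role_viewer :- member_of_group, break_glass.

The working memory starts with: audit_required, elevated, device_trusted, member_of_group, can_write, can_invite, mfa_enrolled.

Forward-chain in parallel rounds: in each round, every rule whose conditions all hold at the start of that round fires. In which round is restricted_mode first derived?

[1] (11) [admin_console :- member_of_group, mfa_enrolled.]; (12) [role_admin :- can_write, elevated.]; (14) [owner :- device_trusted, can_invite.]. ⇒ new: admin_console, role_admin, owner.
[2] (9) [cond_2 :- can_write, admin_console.]; (10) [role_editor :- role_admin.]. ⇒ new: cond_2, role_editor.
[3] (5) [can_publish :- role_editor, owner, member_of_group.]; (13) [cond_1 :- role_editor, owner.]. ⇒ new: can_publish, cond_1.
[4] (15) [quota_ok :- can_publish, mfa_enrolled.]. ⇒ new: quota_ok.
[5] (7) [export_allowed :- quota_ok, mfa_enrolled, admin_console.]. ⇒ new: export_allowed.
[6] (3) [token_valid :- export_allowed, member_of_group.]; (6) [break_glass :- export_allowed, mfa_enrolled.]. ⇒ new: token_valid, break_glass.
[7] (1) [restricted_mode :- break_glass, can_publish.]; (16) [role_viewer :- member_of_group, break_glass.]. ⇒ new: restricted_mode, role_viewer.
restricted_mode first appears in round 7.

7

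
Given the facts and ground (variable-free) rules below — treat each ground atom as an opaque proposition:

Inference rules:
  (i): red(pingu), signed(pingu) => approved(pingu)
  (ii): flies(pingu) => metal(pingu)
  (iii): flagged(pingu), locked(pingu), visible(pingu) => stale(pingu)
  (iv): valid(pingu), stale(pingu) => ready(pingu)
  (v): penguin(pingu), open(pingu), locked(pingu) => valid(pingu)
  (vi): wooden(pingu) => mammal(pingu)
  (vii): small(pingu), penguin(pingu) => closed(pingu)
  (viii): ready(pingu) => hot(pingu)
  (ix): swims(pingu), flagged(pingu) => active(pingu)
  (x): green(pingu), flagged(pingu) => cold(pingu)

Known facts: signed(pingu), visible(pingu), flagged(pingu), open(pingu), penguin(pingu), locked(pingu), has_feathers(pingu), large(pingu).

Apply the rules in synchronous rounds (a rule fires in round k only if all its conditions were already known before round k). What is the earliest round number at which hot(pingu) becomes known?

Round 1: (iii) [flagged(pingu), locked(pingu), visible(pingu) => stale(pingu)]; (v) [penguin(pingu), open(pingu), locked(pingu) => valid(pingu)]. New: stale(pingu), valid(pingu).
Round 2: (iv) [valid(pingu), stale(pingu) => ready(pingu)]. New: ready(pingu).
Round 3: (viii) [ready(pingu) => hot(pingu)]. New: hot(pingu).
hot(pingu) first appears in round 3.

3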